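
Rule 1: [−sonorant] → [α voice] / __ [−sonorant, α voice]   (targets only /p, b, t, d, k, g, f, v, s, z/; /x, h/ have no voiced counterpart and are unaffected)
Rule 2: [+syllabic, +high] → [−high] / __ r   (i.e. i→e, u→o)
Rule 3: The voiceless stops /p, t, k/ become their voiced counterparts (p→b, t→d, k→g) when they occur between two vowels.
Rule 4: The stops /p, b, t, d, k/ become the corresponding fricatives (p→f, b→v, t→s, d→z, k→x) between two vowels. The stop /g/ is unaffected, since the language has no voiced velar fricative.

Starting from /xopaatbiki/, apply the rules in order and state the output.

Rule 1 (regressive voicing assimilation): /t/ precedes the voiced obstruent /b/, so it voices to [d] by assimilation. /xopaatbiki/ → xopaadbiki.
Rule 2 (pre-rhotic lowering): no segment meets the environment; /xopaadbiki/ is unchanged.
Rule 3 (intervocalic voicing): /p/ is a voiceless stop between vowels /o/ and /a/, so it voices to [b]. /k/ is a voiceless stop between vowels /i/ and /i/, so it voices to [g]. /xopaadbiki/ → xobaadbigi.
Rule 4 (intervocalic spirantization): /b/ is a stop between vowels /o/ and /a/, so it spirantizes to the fricative [v]. /xobaadbigi/ → xovaadbigi.

xovaadbigi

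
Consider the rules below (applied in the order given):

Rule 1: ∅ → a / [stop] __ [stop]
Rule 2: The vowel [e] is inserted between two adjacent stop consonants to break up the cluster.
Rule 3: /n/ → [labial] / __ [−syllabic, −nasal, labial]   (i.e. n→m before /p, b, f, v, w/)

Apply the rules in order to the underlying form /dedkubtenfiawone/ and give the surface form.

Rule 1 (stop-cluster a-epenthesis): /d/ and /k/ form a stop–stop cluster, so [a] is inserted between them. /b/ and /t/ form a stop–stop cluster, so [a] is inserted between them. /dedkubtenfiawone/ → dedakubatenfiawone.
Rule 2 (stop-cluster e-epenthesis): no segment meets the environment; /dedakubatenfiawone/ is unchanged.
Rule 3 (nasal place assimilation): /n/ precedes the labial consonant /f/, so it assimilates in place to [m]. /dedakubatenfiawone/ → dedakubatemfiawone.

dedakubatemfiawone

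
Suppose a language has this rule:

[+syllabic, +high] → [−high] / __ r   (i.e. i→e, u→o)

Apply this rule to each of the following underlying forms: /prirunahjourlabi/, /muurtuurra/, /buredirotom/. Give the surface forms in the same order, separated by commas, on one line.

prerunahjoorlabi, muortuorra, borederotom

/prirunahjourlabi/: /i/ is a high vowel immediately before /r/, so it lowers to [e]. /u/ is a high vowel immediately before /r/, so it lowers to [o]. → [prerunahjoorlabi].
/muurtuurra/: /u/ is a high vowel immediately before /r/, so it lowers to [o]. /u/ is a high vowel immediately before /r/, so it lowers to [o]. → [muortuorra].
/buredirotom/: /u/ is a high vowel immediately before /r/, so it lowers to [o]. /i/ is a high vowel immediately before /r/, so it lowers to [e]. → [borederotom].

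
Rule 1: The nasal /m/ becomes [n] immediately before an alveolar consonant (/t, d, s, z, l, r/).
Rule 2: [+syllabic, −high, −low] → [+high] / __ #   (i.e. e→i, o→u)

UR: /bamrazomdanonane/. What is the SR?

banrazondanonani

Rule 1 (nasal place assimilation): /m/ precedes the alveolar consonant /r/, so it assimilates in place to [n]. /m/ precedes the alveolar consonant /d/, so it assimilates in place to [n]. /bamrazomdanonane/ → banrazondanonane.
Rule 2 (final vowel raising): /e/ is a mid vowel in word-final position, so it raises to [i]. /banrazondanonane/ → banrazondanonani.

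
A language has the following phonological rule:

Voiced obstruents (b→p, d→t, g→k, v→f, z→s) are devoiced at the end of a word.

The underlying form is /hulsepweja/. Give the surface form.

hulsepweja

No segment of /hulsepweja/ meets the structural description of the rule, so the form surfaces unchanged.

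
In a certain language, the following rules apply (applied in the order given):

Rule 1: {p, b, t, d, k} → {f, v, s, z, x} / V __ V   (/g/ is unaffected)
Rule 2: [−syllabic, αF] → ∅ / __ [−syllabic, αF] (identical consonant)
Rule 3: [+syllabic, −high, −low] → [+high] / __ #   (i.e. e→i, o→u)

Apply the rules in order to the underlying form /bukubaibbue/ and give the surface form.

buxuvaibui

Rule 1 (intervocalic spirantization): /k/ is a stop between vowels /u/ and /u/, so it spirantizes to the fricative [x]. /b/ is a stop between vowels /u/ and /a/, so it spirantizes to the fricative [v]. /bukubaibbue/ → buxuvaibbue.
Rule 2 (degemination): /bb/ is a geminate; the first /b/ deletes. /buxuvaibbue/ → buxuvaibue.
Rule 3 (final vowel raising): /e/ is a mid vowel in word-final position, so it raises to [i]. /buxuvaibue/ → buxuvaibui.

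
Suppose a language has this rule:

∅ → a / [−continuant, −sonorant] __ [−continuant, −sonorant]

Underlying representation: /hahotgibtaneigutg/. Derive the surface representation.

/t/ and /g/ form a stop–stop cluster, so [a] is inserted between them.
/b/ and /t/ form a stop–stop cluster, so [a] is inserted between them.
/t/ and /g/ form a stop–stop cluster, so [a] is inserted between them.
Surface form: [hahotagibataneigutag].

hahotagibataneigutag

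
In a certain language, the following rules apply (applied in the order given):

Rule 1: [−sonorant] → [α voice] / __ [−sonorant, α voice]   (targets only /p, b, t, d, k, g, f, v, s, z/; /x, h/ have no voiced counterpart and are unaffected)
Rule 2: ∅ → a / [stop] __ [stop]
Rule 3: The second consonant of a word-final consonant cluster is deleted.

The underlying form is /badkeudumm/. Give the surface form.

Rule 1 (regressive voicing assimilation): /d/ precedes the voiceless obstruent /k/, so it devoices to [t] by assimilation. /badkeudumm/ → batkeudumm.
Rule 2 (stop-cluster a-epenthesis): /t/ and /k/ form a stop–stop cluster, so [a] is inserted between them. /batkeudumm/ → batakeudumm.
Rule 3 (final cluster simplification): /m/ is the second consonant of a word-final cluster /mm/, so it deletes. /batakeudumm/ → batakeudum.

batakeudum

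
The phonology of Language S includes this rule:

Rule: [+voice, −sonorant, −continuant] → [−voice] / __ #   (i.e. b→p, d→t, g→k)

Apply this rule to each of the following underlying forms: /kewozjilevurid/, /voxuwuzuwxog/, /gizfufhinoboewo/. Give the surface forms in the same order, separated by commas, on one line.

kewozjilevurit, voxuwuzuwxok, gizfufhinoboewo

/kewozjilevurid/: /d/ is a voiced stop in word-final position, so it devoices to [t]. → [kewozjilevurit].
/voxuwuzuwxog/: /g/ is a voiced stop in word-final position, so it devoices to [k]. → [voxuwuzuwxok].
/gizfufhinoboewo/: the rule's environment is not met; surfaces unchanged as [gizfufhinoboewo].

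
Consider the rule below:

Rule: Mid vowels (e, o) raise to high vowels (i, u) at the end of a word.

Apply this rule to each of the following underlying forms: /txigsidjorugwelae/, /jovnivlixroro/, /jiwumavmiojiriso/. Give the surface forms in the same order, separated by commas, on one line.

/txigsidjorugwelae/: /e/ is a mid vowel in word-final position, so it raises to [i]. → [txigsidjorugwelai].
/jovnivlixroro/: /o/ is a mid vowel in word-final position, so it raises to [u]. → [jovnivlixroru].
/jiwumavmiojiriso/: /o/ is a mid vowel in word-final position, so it raises to [u]. → [jiwumavmiojirisu].

txigsidjorugwelai, jovnivlixroru, jiwumavmiojirisu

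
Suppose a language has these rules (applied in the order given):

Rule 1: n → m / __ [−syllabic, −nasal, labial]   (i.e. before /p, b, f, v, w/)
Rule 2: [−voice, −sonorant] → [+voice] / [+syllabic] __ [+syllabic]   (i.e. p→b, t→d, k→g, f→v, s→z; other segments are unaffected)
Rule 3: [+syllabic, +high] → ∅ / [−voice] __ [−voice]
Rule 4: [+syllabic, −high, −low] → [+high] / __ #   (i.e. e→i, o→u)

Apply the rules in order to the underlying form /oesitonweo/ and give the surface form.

oezidomweu

Rule 1 (nasal place assimilation): /n/ precedes the labial consonant /w/, so it assimilates in place to [m]. /oesitonweo/ → oesitomweo.
Rule 2 (intervocalic voicing): /s/ is a voiceless obstruent between vowels /e/ and /i/, so it voices to [z]. /t/ is a voiceless obstruent between vowels /i/ and /o/, so it voices to [d]. /oesitomweo/ → oezidomweo.
Rule 3 (high vowel syncope): no segment meets the environment; /oezidomweo/ is unchanged.
Rule 4 (final vowel raising): /o/ is a mid vowel in word-final position, so it raises to [u]. /oezidomweo/ → oezidomweu.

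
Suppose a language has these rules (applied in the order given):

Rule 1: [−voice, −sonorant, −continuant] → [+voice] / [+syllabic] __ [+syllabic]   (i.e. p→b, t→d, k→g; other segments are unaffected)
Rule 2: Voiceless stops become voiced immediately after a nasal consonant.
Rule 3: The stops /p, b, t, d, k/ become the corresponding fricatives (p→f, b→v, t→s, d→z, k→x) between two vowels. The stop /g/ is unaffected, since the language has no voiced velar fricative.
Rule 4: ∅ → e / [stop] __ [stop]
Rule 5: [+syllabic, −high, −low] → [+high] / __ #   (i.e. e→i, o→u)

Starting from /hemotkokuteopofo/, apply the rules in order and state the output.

Rule 1 (intervocalic voicing): /k/ is a voiceless stop between vowels /o/ and /u/, so it voices to [g]. /t/ is a voiceless stop between vowels /u/ and /e/, so it voices to [d]. /p/ is a voiceless stop between vowels /o/ and /o/, so it voices to [b]. /hemotkokuteopofo/ → hemotkogudeobofo.
Rule 2 (post-nasal voicing): no segment meets the environment; /hemotkogudeobofo/ is unchanged.
Rule 3 (intervocalic spirantization): /d/ is a stop between vowels /u/ and /e/, so it spirantizes to the fricative [z]. /b/ is a stop between vowels /o/ and /o/, so it spirantizes to the fricative [v]. /hemotkogudeobofo/ → hemotkoguzeovofo.
Rule 4 (stop-cluster e-epenthesis): /t/ and /k/ form a stop–stop cluster, so [e] is inserted between them. /hemotkoguzeovofo/ → hemotekoguzeovofo.
Rule 5 (final vowel raising): /o/ is a mid vowel in word-final position, so it raises to [u]. /hemotekoguzeovofo/ → hemotekoguzeovofu.

hemotekoguzeovofu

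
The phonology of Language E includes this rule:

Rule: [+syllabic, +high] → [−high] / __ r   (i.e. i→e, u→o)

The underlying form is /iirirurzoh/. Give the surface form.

/i/ is a high vowel immediately before /r/, so it lowers to [e].
/i/ is a high vowel immediately before /r/, so it lowers to [e].
/u/ is a high vowel immediately before /r/, so it lowers to [o].
Surface form: [iererorzoh].

iererorzoh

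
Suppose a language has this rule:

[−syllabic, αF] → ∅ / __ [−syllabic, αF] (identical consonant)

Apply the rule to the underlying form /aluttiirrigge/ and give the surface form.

alutiirige

/tt/ is a geminate; the first /t/ deletes.
/rr/ is a geminate; the first /r/ deletes.
/gg/ is a geminate; the first /g/ deletes.
Surface form: [alutiirige].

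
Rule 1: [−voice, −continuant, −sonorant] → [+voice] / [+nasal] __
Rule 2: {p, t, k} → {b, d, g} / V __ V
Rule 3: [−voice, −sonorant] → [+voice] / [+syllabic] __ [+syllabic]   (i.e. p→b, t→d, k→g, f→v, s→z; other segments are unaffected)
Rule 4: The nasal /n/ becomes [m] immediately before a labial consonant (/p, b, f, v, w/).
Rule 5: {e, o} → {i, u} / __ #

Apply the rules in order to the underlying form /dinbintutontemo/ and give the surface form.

dimbindudondemu

Rule 1 (post-nasal voicing): /t/ is a voiceless stop immediately after the nasal /n/, so it voices to [d]. /t/ is a voiceless stop immediately after the nasal /n/, so it voices to [d]. /dinbintutontemo/ → dinbindutondemo.
Rule 2 (intervocalic voicing): /t/ is a voiceless stop between vowels /u/ and /o/, so it voices to [d]. /dinbindutondemo/ → dinbindudondemo.
Rule 3 (intervocalic voicing): no segment meets the environment; /dinbindudondemo/ is unchanged.
Rule 4 (nasal place assimilation): /n/ precedes the labial consonant /b/, so it assimilates in place to [m]. /dinbindudondemo/ → dimbindudondemo.
Rule 5 (final vowel raising): /o/ is a mid vowel in word-final position, so it raises to [u]. /dimbindudondemo/ → dimbindudondemu.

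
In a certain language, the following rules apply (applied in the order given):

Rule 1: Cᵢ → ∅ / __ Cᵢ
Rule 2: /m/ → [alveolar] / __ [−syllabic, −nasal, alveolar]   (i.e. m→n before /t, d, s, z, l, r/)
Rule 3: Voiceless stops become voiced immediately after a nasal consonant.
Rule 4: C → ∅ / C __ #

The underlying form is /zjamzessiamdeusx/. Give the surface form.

Rule 1 (degemination): /ss/ is a geminate; the first /s/ deletes. /zjamzessiamdeusx/ → zjamzesiamdeusx.
Rule 2 (nasal place assimilation): /m/ precedes the alveolar consonant /z/, so it assimilates in place to [n]. /m/ precedes the alveolar consonant /d/, so it assimilates in place to [n]. /zjamzesiamdeusx/ → zjanzesiandeusx.
Rule 3 (post-nasal voicing): no segment meets the environment; /zjanzesiandeusx/ is unchanged.
Rule 4 (final cluster simplification): /x/ is the second consonant of a word-final cluster /sx/, so it deletes. /zjanzesiandeusx/ → zjanzesiandeus.

zjanzesiandeus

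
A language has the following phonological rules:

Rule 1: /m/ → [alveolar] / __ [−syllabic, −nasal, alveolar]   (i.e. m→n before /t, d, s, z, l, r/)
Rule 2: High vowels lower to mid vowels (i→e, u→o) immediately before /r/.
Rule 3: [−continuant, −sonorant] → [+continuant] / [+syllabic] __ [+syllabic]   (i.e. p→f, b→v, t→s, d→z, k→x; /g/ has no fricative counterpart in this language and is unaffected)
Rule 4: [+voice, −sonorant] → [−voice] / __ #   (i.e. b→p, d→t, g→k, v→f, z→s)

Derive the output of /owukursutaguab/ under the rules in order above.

Rule 1 (nasal place assimilation): no segment meets the environment; /owukursutaguab/ is unchanged.
Rule 2 (pre-rhotic lowering): /u/ is a high vowel immediately before /r/, so it lowers to [o]. /owukursutaguab/ → owukorsutaguab.
Rule 3 (intervocalic spirantization): /k/ is a stop between vowels /u/ and /o/, so it spirantizes to the fricative [x]. /t/ is a stop between vowels /u/ and /a/, so it spirantizes to the fricative [s]. /owukorsutaguab/ → owuxorsusaguab.
Rule 4 (final devoicing): /b/ is a voiced obstruent in word-final position, so it devoices to [p]. /owuxorsusaguab/ → owuxorsusaguap.

owuxorsusaguap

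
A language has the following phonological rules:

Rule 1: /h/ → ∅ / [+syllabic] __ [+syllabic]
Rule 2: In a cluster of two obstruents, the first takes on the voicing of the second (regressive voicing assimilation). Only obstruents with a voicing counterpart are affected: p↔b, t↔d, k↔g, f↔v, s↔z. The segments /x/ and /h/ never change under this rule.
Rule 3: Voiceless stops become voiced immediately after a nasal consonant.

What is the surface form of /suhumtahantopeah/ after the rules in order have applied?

suumdaandopeah

Rule 1 (intervocalic h-deletion): /h/ occurs between vowels /u/ and /u/, so it deletes. /h/ occurs between vowels /a/ and /a/, so it deletes. /suhumtahantopeah/ → suumtaantopeah.
Rule 2 (regressive voicing assimilation): no segment meets the environment; /suumtaantopeah/ is unchanged.
Rule 3 (post-nasal voicing): /t/ is a voiceless stop immediately after the nasal /m/, so it voices to [d]. /t/ is a voiceless stop immediately after the nasal /n/, so it voices to [d]. /suumtaantopeah/ → suumdaandopeah.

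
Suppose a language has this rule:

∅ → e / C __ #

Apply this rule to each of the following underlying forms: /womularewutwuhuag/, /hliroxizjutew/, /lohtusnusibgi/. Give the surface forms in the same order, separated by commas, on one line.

/womularewutwuhuag/: the form ends in the consonant /g/, so [e] is inserted word-finally. → [womularewutwuhuage].
/hliroxizjutew/: the form ends in the consonant /w/, so [e] is inserted word-finally. → [hliroxizjutewe].
/lohtusnusibgi/: the rule's environment is not met; surfaces unchanged as [lohtusnusibgi].

womularewutwuhuage, hliroxizjutewe, lohtusnusibgi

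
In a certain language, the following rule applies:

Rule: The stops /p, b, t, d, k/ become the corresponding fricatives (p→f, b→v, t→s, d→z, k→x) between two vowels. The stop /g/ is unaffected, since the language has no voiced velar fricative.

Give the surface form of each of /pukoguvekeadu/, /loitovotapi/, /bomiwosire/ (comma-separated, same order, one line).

puxoguvexeazu, loisovosafi, bomiwosire

/pukoguvekeadu/: /k/ is a stop between vowels /u/ and /o/, so it spirantizes to the fricative [x]. /k/ is a stop between vowels /e/ and /e/, so it spirantizes to the fricative [x]. /d/ is a stop between vowels /a/ and /u/, so it spirantizes to the fricative [z]. → [puxoguvexeazu].
/loitovotapi/: /t/ is a stop between vowels /i/ and /o/, so it spirantizes to the fricative [s]. /t/ is a stop between vowels /o/ and /a/, so it spirantizes to the fricative [s]. /p/ is a stop between vowels /a/ and /i/, so it spirantizes to the fricative [f]. → [loisovosafi].
/bomiwosire/: the rule's environment is not met; surfaces unchanged as [bomiwosire].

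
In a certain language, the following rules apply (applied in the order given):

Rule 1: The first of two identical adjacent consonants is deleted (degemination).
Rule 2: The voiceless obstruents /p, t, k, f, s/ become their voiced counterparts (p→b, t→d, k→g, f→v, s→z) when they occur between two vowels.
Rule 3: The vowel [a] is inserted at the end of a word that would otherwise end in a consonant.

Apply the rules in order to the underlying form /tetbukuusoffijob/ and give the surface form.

Rule 1 (degemination): /ff/ is a geminate; the first /f/ deletes. /tetbukuusoffijob/ → tetbukuusofijob.
Rule 2 (intervocalic voicing): /k/ is a voiceless obstruent between vowels /u/ and /u/, so it voices to [g]. /s/ is a voiceless obstruent between vowels /u/ and /o/, so it voices to [z]. /f/ is a voiceless obstruent between vowels /o/ and /i/, so it voices to [v]. /tetbukuusofijob/ → tetbuguuzovijob.
Rule 3 (final a-epenthesis): the form ends in the consonant /b/, so [a] is inserted word-finally. /tetbuguuzovijob/ → tetbuguuzovijoba.

tetbuguuzovijoba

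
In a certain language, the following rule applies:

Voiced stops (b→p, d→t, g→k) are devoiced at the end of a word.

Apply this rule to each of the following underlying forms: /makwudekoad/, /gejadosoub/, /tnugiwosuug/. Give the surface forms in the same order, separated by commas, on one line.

/makwudekoad/: /d/ is a voiced stop in word-final position, so it devoices to [t]. → [makwudekoat].
/gejadosoub/: /b/ is a voiced stop in word-final position, so it devoices to [p]. → [gejadosoup].
/tnugiwosuug/: /g/ is a voiced stop in word-final position, so it devoices to [k]. → [tnugiwosuuk].

makwudekoat, gejadosoup, tnugiwosuuk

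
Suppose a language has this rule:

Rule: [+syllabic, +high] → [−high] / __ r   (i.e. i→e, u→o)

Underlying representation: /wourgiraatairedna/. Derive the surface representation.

woorgeraataeredna

/u/ is a high vowel immediately before /r/, so it lowers to [o].
/i/ is a high vowel immediately before /r/, so it lowers to [e].
/i/ is a high vowel immediately before /r/, so it lowers to [e].
Surface form: [woorgeraataeredna].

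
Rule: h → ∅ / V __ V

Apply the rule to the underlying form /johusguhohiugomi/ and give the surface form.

jousguoiugomi

/h/ occurs between vowels /o/ and /u/, so it deletes.
/h/ occurs between vowels /u/ and /o/, so it deletes.
/h/ occurs between vowels /o/ and /i/, so it deletes.
Surface form: [jousguoiugomi].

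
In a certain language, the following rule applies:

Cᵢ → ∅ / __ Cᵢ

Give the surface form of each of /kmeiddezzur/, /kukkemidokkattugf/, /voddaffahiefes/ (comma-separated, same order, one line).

/kmeiddezzur/: /dd/ is a geminate; the first /d/ deletes. /zz/ is a geminate; the first /z/ deletes. → [kmeidezur].
/kukkemidokkattugf/: /kk/ is a geminate; the first /k/ deletes. /kk/ is a geminate; the first /k/ deletes. /tt/ is a geminate; the first /t/ deletes. → [kukemidokatugf].
/voddaffahiefes/: /dd/ is a geminate; the first /d/ deletes. /ff/ is a geminate; the first /f/ deletes. → [vodafahiefes].

kmeidezur, kukemidokatugf, vodafahiefes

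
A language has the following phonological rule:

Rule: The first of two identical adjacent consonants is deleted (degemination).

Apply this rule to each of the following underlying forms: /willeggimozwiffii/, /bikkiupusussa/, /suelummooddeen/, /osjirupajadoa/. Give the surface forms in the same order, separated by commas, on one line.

/willeggimozwiffii/: /ll/ is a geminate; the first /l/ deletes. /gg/ is a geminate; the first /g/ deletes. /ff/ is a geminate; the first /f/ deletes. → [wilegimozwifii].
/bikkiupusussa/: /kk/ is a geminate; the first /k/ deletes. /ss/ is a geminate; the first /s/ deletes. → [bikiupususa].
/suelummooddeen/: /mm/ is a geminate; the first /m/ deletes. /dd/ is a geminate; the first /d/ deletes. → [suelumoodeen].
/osjirupajadoa/: the rule's environment is not met; surfaces unchanged as [osjirupajadoa].

wilegimozwifii, bikiupususa, suelumoodeen, osjirupajadoa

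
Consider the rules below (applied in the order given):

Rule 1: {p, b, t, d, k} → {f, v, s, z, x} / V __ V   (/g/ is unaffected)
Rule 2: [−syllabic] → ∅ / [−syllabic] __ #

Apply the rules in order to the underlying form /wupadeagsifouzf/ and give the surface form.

Rule 1 (intervocalic spirantization): /p/ is a stop between vowels /u/ and /a/, so it spirantizes to the fricative [f]. /d/ is a stop between vowels /a/ and /e/, so it spirantizes to the fricative [z]. /wupadeagsifouzf/ → wufazeagsifouzf.
Rule 2 (final cluster simplification): /f/ is the second consonant of a word-final cluster /zf/, so it deletes. /wufazeagsifouzf/ → wufazeagsifouz.

wufazeagsifouz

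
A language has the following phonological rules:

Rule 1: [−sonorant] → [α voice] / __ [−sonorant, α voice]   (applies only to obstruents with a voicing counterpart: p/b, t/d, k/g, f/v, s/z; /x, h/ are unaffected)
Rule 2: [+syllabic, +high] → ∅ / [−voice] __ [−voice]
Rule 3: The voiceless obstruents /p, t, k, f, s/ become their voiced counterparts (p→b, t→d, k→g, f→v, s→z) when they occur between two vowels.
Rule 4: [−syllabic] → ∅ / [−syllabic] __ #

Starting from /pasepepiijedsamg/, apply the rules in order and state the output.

Rule 1 (regressive voicing assimilation): /d/ precedes the voiceless obstruent /s/, so it devoices to [t] by assimilation. /pasepepiijedsamg/ → pasepepiijetsamg.
Rule 2 (high vowel syncope): no segment meets the environment; /pasepepiijetsamg/ is unchanged.
Rule 3 (intervocalic voicing): /s/ is a voiceless obstruent between vowels /a/ and /e/, so it voices to [z]. /p/ is a voiceless obstruent between vowels /e/ and /e/, so it voices to [b]. /p/ is a voiceless obstruent between vowels /e/ and /i/, so it voices to [b]. /pasepepiijetsamg/ → pazebebiijetsamg.
Rule 4 (final cluster simplification): /g/ is the second consonant of a word-final cluster /mg/, so it deletes. /pazebebiijetsamg/ → pazebebiijetsam.

pazebebiijetsam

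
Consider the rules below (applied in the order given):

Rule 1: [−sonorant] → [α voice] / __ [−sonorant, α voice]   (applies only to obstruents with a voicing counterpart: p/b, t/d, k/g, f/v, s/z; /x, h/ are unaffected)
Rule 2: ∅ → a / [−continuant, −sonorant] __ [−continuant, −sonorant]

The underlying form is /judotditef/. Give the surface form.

Rule 1 (regressive voicing assimilation): /t/ precedes the voiced obstruent /d/, so it voices to [d] by assimilation. /judotditef/ → judodditef.
Rule 2 (stop-cluster a-epenthesis): /d/ and /d/ form a stop–stop cluster, so [a] is inserted between them. /judodditef/ → judodaditef.

judodaditef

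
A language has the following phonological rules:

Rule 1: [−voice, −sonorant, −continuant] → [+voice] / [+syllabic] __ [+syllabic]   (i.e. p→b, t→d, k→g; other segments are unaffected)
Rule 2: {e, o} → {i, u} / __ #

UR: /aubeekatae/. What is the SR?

Rule 1 (intervocalic voicing): /k/ is a voiceless stop between vowels /e/ and /a/, so it voices to [g]. /t/ is a voiceless stop between vowels /a/ and /a/, so it voices to [d]. /aubeekatae/ → aubeegadae.
Rule 2 (final vowel raising): /e/ is a mid vowel in word-final position, so it raises to [i]. /aubeegadae/ → aubeegadai.

aubeegadai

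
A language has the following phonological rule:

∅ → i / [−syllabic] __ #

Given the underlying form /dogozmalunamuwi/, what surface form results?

No segment of /dogozmalunamuwi/ meets the structural description of the rule, so the form surfaces unchanged.

dogozmalunamuwi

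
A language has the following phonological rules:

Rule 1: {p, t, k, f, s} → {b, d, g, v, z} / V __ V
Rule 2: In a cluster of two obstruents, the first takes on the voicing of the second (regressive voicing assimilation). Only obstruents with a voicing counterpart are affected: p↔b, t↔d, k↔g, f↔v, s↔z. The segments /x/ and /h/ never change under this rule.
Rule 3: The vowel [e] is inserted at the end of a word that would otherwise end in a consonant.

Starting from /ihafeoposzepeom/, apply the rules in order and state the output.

ihaveobozzebeome

Rule 1 (intervocalic voicing): /f/ is a voiceless obstruent between vowels /a/ and /e/, so it voices to [v]. /p/ is a voiceless obstruent between vowels /o/ and /o/, so it voices to [b]. /p/ is a voiceless obstruent between vowels /e/ and /e/, so it voices to [b]. /ihafeoposzepeom/ → ihaveoboszebeom.
Rule 2 (regressive voicing assimilation): /s/ precedes the voiced obstruent /z/, so it voices to [z] by assimilation. /ihaveoboszebeom/ → ihaveobozzebeom.
Rule 3 (final e-epenthesis): the form ends in the consonant /m/, so [e] is inserted word-finally. /ihaveobozzebeom/ → ihaveobozzebeome.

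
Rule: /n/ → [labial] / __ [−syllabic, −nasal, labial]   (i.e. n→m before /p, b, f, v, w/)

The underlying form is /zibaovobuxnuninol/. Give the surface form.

zibaovobuxnuninol

No segment of /zibaovobuxnuninol/ meets the structural description of the rule, so the form surfaces unchanged.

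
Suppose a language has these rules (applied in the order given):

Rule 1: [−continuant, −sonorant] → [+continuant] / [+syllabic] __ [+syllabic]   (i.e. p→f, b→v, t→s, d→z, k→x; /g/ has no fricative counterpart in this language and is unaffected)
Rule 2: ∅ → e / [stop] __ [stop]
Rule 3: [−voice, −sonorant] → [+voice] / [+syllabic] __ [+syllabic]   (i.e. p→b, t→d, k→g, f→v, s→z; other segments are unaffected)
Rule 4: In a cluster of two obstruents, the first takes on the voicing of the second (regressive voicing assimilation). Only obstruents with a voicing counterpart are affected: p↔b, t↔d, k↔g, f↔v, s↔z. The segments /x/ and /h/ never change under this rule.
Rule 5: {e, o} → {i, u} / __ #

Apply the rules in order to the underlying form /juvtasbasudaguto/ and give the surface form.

Rule 1 (intervocalic spirantization): /d/ is a stop between vowels /u/ and /a/, so it spirantizes to the fricative [z]. /t/ is a stop between vowels /u/ and /o/, so it spirantizes to the fricative [s]. /juvtasbasudaguto/ → juvtasbasuzaguso.
Rule 2 (stop-cluster e-epenthesis): no segment meets the environment; /juvtasbasuzaguso/ is unchanged.
Rule 3 (intervocalic voicing): /s/ is a voiceless obstruent between vowels /a/ and /u/, so it voices to [z]. /s/ is a voiceless obstruent between vowels /u/ and /o/, so it voices to [z]. /juvtasbasuzaguso/ → juvtasbazuzaguzo.
Rule 4 (regressive voicing assimilation): /v/ precedes the voiceless obstruent /t/, so it devoices to [f] by assimilation. /s/ precedes the voiced obstruent /b/, so it voices to [z] by assimilation. /juvtasbazuzaguzo/ → juftazbazuzaguzo.
Rule 5 (final vowel raising): /o/ is a mid vowel in word-final position, so it raises to [u]. /juftazbazuzaguzo/ → juftazbazuzaguzu.

juftazbazuzaguzu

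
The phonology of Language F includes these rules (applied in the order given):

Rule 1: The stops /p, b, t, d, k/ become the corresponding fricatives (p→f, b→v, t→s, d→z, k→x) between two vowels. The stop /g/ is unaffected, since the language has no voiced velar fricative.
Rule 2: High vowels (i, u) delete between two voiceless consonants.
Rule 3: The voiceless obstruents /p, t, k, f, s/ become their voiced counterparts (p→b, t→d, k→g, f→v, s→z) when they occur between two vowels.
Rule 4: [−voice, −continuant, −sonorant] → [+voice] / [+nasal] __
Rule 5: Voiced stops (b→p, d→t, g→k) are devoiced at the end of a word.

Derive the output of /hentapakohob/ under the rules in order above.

Rule 1 (intervocalic spirantization): /p/ is a stop between vowels /a/ and /a/, so it spirantizes to the fricative [f]. /k/ is a stop between vowels /a/ and /o/, so it spirantizes to the fricative [x]. /hentapakohob/ → hentafaxohob.
Rule 2 (high vowel syncope): no segment meets the environment; /hentafaxohob/ is unchanged.
Rule 3 (intervocalic voicing): /f/ is a voiceless obstruent between vowels /a/ and /a/, so it voices to [v]. /hentafaxohob/ → hentavaxohob.
Rule 4 (post-nasal voicing): /t/ is a voiceless stop immediately after the nasal /n/, so it voices to [d]. /hentavaxohob/ → hendavaxohob.
Rule 5 (final devoicing): /b/ is a voiced stop in word-final position, so it devoices to [p]. /hendavaxohob/ → hendavaxohop.

hendavaxohop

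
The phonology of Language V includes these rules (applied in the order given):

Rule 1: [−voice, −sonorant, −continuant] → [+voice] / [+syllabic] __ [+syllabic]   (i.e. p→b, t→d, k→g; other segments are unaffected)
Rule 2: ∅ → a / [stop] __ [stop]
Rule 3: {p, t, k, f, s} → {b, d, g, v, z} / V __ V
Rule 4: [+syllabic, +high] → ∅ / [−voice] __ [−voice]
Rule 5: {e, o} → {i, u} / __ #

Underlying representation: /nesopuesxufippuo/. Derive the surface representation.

Rule 1 (intervocalic voicing): /p/ is a voiceless stop between vowels /o/ and /u/, so it voices to [b]. /nesopuesxufippuo/ → nesobuesxufippuo.
Rule 2 (stop-cluster a-epenthesis): /p/ and /p/ form a stop–stop cluster, so [a] is inserted between them. /nesobuesxufippuo/ → nesobuesxufipapuo.
Rule 3 (intervocalic voicing): /s/ is a voiceless obstruent between vowels /e/ and /o/, so it voices to [z]. /f/ is a voiceless obstruent between vowels /u/ and /i/, so it voices to [v]. /p/ is a voiceless obstruent between vowels /i/ and /a/, so it voices to [b]. /p/ is a voiceless obstruent between vowels /a/ and /u/, so it voices to [b]. /nesobuesxufipapuo/ → nezobuesxuvibabuo.
Rule 4 (high vowel syncope): no segment meets the environment; /nezobuesxuvibabuo/ is unchanged.
Rule 5 (final vowel raising): /o/ is a mid vowel in word-final position, so it raises to [u]. /nezobuesxuvibabuo/ → nezobuesxuvibabuu.

nezobuesxuvibabuu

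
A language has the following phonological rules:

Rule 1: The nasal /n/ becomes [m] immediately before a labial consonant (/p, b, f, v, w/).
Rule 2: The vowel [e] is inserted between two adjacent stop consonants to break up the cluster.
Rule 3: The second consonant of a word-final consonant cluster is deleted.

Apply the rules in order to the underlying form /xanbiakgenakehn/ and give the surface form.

xambiakegenakeh

Rule 1 (nasal place assimilation): /n/ precedes the labial consonant /b/, so it assimilates in place to [m]. /xanbiakgenakehn/ → xambiakgenakehn.
Rule 2 (stop-cluster e-epenthesis): /k/ and /g/ form a stop–stop cluster, so [e] is inserted between them. /xambiakgenakehn/ → xambiakegenakehn.
Rule 3 (final cluster simplification): /n/ is the second consonant of a word-final cluster /hn/, so it deletes. /xambiakegenakehn/ → xambiakegenakeh.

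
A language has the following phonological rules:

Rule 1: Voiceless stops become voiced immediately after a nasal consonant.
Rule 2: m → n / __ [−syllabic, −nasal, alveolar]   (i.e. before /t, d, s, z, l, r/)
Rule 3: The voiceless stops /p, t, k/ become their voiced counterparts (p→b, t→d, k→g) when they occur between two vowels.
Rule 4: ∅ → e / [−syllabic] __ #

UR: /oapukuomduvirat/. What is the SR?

Rule 1 (post-nasal voicing): no segment meets the environment; /oapukuomduvirat/ is unchanged.
Rule 2 (nasal place assimilation): /m/ precedes the alveolar consonant /d/, so it assimilates in place to [n]. /oapukuomduvirat/ → oapukuonduvirat.
Rule 3 (intervocalic voicing): /p/ is a voiceless stop between vowels /a/ and /u/, so it voices to [b]. /k/ is a voiceless stop between vowels /u/ and /u/, so it voices to [g]. /oapukuonduvirat/ → oabuguonduvirat.
Rule 4 (final e-epenthesis): the form ends in the consonant /t/, so [e] is inserted word-finally. /oabuguonduvirat/ → oabuguonduvirate.

oabuguonduvirate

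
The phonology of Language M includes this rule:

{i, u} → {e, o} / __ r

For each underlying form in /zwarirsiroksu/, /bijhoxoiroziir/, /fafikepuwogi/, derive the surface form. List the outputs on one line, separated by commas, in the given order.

zwarerseroksu, bijhoxoerozier, fafikepuwogi

/zwarirsiroksu/: /i/ is a high vowel immediately before /r/, so it lowers to [e]. /i/ is a high vowel immediately before /r/, so it lowers to [e]. → [zwarerseroksu].
/bijhoxoiroziir/: /i/ is a high vowel immediately before /r/, so it lowers to [e]. /i/ is a high vowel immediately before /r/, so it lowers to [e]. → [bijhoxoerozier].
/fafikepuwogi/: the rule's environment is not met; surfaces unchanged as [fafikepuwogi].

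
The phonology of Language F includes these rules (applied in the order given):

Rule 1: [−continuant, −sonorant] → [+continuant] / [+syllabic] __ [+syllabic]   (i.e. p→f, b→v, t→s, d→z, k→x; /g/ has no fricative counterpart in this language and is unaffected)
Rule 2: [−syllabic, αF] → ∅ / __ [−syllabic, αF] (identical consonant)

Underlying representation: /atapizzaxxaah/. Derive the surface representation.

asafizaxaah

Rule 1 (intervocalic spirantization): /t/ is a stop between vowels /a/ and /a/, so it spirantizes to the fricative [s]. /p/ is a stop between vowels /a/ and /i/, so it spirantizes to the fricative [f]. /atapizzaxxaah/ → asafizzaxxaah.
Rule 2 (degemination): /zz/ is a geminate; the first /z/ deletes. /xx/ is a geminate; the first /x/ deletes. /asafizzaxxaah/ → asafizaxaah.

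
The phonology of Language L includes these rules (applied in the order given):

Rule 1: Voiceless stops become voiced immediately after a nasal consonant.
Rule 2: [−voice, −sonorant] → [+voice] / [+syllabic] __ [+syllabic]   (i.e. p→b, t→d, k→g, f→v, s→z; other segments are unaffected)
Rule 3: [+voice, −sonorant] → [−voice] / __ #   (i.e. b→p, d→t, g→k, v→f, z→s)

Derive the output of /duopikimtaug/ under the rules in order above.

duobigimdauk

Rule 1 (post-nasal voicing): /t/ is a voiceless stop immediately after the nasal /m/, so it voices to [d]. /duopikimtaug/ → duopikimdaug.
Rule 2 (intervocalic voicing): /p/ is a voiceless obstruent between vowels /o/ and /i/, so it voices to [b]. /k/ is a voiceless obstruent between vowels /i/ and /i/, so it voices to [g]. /duopikimdaug/ → duobigimdaug.
Rule 3 (final devoicing): /g/ is a voiced obstruent in word-final position, so it devoices to [k]. /duobigimdaug/ → duobigimdauk.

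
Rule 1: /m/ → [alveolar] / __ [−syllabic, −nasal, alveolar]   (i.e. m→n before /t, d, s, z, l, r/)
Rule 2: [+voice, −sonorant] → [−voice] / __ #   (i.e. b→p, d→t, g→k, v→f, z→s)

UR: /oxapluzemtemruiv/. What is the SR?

Rule 1 (nasal place assimilation): /m/ precedes the alveolar consonant /t/, so it assimilates in place to [n]. /m/ precedes the alveolar consonant /r/, so it assimilates in place to [n]. /oxapluzemtemruiv/ → oxapluzentenruiv.
Rule 2 (final devoicing): /v/ is a voiced obstruent in word-final position, so it devoices to [f]. /oxapluzentenruiv/ → oxapluzentenruif.

oxapluzentenruif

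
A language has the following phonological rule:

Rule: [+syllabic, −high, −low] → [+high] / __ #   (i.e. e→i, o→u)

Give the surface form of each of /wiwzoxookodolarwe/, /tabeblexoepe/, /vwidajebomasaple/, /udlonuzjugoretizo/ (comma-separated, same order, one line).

wiwzoxookodolarwi, tabeblexoepi, vwidajebomasapli, udlonuzjugoretizu

/wiwzoxookodolarwe/: /e/ is a mid vowel in word-final position, so it raises to [i]. → [wiwzoxookodolarwi].
/tabeblexoepe/: /e/ is a mid vowel in word-final position, so it raises to [i]. → [tabeblexoepi].
/vwidajebomasaple/: /e/ is a mid vowel in word-final position, so it raises to [i]. → [vwidajebomasapli].
/udlonuzjugoretizo/: /o/ is a mid vowel in word-final position, so it raises to [u]. → [udlonuzjugoretizu].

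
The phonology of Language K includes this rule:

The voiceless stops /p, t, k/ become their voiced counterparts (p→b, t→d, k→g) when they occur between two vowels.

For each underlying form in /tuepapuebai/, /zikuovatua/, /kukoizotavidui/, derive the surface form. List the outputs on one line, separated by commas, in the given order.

/tuepapuebai/: /p/ is a voiceless stop between vowels /e/ and /a/, so it voices to [b]. /p/ is a voiceless stop between vowels /a/ and /u/, so it voices to [b]. → [tuebabuebai].
/zikuovatua/: /k/ is a voiceless stop between vowels /i/ and /u/, so it voices to [g]. /t/ is a voiceless stop between vowels /a/ and /u/, so it voices to [d]. → [ziguovadua].
/kukoizotavidui/: /k/ is a voiceless stop between vowels /u/ and /o/, so it voices to [g]. /t/ is a voiceless stop between vowels /o/ and /a/, so it voices to [d]. → [kugoizodavidui].

tuebabuebai, ziguovadua, kugoizodavidui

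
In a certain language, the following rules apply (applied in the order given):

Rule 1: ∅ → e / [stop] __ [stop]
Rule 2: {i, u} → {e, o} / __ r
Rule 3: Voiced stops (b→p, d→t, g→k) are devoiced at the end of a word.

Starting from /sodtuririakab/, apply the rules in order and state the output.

Rule 1 (stop-cluster e-epenthesis): /d/ and /t/ form a stop–stop cluster, so [e] is inserted between them. /sodtuririakab/ → sodetuririakab.
Rule 2 (pre-rhotic lowering): /u/ is a high vowel immediately before /r/, so it lowers to [o]. /i/ is a high vowel immediately before /r/, so it lowers to [e]. /sodetuririakab/ → sodetoreriakab.
Rule 3 (final devoicing): /b/ is a voiced stop in word-final position, so it devoices to [p]. /sodetoreriakab/ → sodetoreriakap.

sodetoreriakap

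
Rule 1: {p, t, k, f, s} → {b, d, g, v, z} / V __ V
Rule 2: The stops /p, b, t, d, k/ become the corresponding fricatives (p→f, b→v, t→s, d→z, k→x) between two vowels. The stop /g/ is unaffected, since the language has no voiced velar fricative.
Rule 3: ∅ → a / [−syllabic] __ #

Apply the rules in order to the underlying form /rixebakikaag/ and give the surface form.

rixevagigaaga

Rule 1 (intervocalic voicing): /k/ is a voiceless obstruent between vowels /a/ and /i/, so it voices to [g]. /k/ is a voiceless obstruent between vowels /i/ and /a/, so it voices to [g]. /rixebakikaag/ → rixebagigaag.
Rule 2 (intervocalic spirantization): /b/ is a stop between vowels /e/ and /a/, so it spirantizes to the fricative [v]. /rixebagigaag/ → rixevagigaag.
Rule 3 (final a-epenthesis): the form ends in the consonant /g/, so [a] is inserted word-finally. /rixevagigaag/ → rixevagigaaga.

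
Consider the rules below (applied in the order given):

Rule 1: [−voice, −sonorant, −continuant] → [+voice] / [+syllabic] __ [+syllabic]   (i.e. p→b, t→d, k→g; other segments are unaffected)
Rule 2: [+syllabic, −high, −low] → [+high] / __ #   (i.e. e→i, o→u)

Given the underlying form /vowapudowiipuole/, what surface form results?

Rule 1 (intervocalic voicing): /p/ is a voiceless stop between vowels /a/ and /u/, so it voices to [b]. /p/ is a voiceless stop between vowels /i/ and /u/, so it voices to [b]. /vowapudowiipuole/ → vowabudowiibuole.
Rule 2 (final vowel raising): /e/ is a mid vowel in word-final position, so it raises to [i]. /vowabudowiibuole/ → vowabudowiibuoli.

vowabudowiibuoli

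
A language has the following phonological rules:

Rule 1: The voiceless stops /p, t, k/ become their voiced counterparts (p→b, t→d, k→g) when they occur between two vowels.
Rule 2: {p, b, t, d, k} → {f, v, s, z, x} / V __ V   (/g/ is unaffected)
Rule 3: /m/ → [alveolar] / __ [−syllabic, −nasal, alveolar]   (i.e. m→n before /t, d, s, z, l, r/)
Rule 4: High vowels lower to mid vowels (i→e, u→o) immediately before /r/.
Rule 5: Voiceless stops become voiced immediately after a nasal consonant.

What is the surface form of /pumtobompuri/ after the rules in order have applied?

Rule 1 (intervocalic voicing): no segment meets the environment; /pumtobompuri/ is unchanged.
Rule 2 (intervocalic spirantization): /b/ is a stop between vowels /o/ and /o/, so it spirantizes to the fricative [v]. /pumtobompuri/ → pumtovompuri.
Rule 3 (nasal place assimilation): /m/ precedes the alveolar consonant /t/, so it assimilates in place to [n]. /pumtovompuri/ → puntovompuri.
Rule 4 (pre-rhotic lowering): /u/ is a high vowel immediately before /r/, so it lowers to [o]. /puntovompuri/ → puntovompori.
Rule 5 (post-nasal voicing): /t/ is a voiceless stop immediately after the nasal /n/, so it voices to [d]. /p/ is a voiceless stop immediately after the nasal /m/, so it voices to [b]. /puntovompori/ → pundovombori.

pundovombori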